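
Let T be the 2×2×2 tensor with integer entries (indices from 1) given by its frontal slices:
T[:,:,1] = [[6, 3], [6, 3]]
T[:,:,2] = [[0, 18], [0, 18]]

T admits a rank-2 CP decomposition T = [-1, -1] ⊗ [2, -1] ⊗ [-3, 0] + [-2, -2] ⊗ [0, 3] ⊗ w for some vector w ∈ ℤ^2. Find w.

w = [-1, -3]

Subtract the known terms from T to get the rank-1 residual R = [-2, -2] ⊗ [0, 3] ⊗ w, so R[i,j,k] = a[i]·b[j]·w[k]. Pick indices with nonzero a[1]·b[2] = (-2)·(3) = -6. Only the fibre through (1,2,·) is needed: R[1,2,:] = T[1,2,:] − Σₗ aₗ[1]bₗ[2]cₗ = [3, 18] − (-1)·(-1)·[-3, 0] = [6, 18]. Then w[k] = R[1,2,k] / -6 for each k, giving w = [6, 18] / -6 = [-1, -3].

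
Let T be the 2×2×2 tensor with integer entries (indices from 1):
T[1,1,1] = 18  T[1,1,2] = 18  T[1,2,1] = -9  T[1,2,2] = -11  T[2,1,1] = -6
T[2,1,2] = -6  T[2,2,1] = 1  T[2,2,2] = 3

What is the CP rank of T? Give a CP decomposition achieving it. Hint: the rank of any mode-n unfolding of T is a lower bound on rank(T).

rank(T) = 2

Lower bound: the mode-1 unfolding of T (rows indexed by i, columns by (j,k) = (1,1), (1,2), (2,1), (2,2)) is [[18, 18, -9, -11], [-6, -6, 1, 3]].
There the 2×2 minor on rows i ∈ {1, 2}, columns (j,k) ∈ {(1,1), (2,1)} is det [[18, -9], [-6, 1]] = -36 ≠ 0, so this unfolding has rank ≥ 2; CP rank is at least every unfolding rank, so rank(T) ≥ 2. (This is only a lower bound: in general the CP rank may exceed every unfolding rank, so we still need to exhibit 2 rank-1 terms summing to T.)
Upper bound — finding two terms. Write S_k = T[:,:,k] for the frontal slices: S₁ = [[18, -9], [-6, 1]], S₂ = [[18, -11], [-6, 3]].
If T = a₁ (x) b₁ (x) c₁ + a₂ (x) b₂ (x) c₂ then each S_k = c₁[k]·a₁b₁ᵀ + c₂[k]·a₂b₂ᵀ. S₁ and S₂ are linearly independent, so a₁b₁ᵀ and a₂b₂ᵀ must span the same plane of matrices: they are the rank-1 matrices of the form x·S₁ + y·S₂.
det(x·S₁ + y·S₂) is −36·x² − 48·xy − 12·y² = (-12)·(x + y)(3·x + y), vanishing at (x:y) = (1:-1) and (1:-3).
M₁ = S₁ − S₂ = [[0, 2], [0, -2]] = 2·(1, -1)(0, 1)ᵀ and M₂ = S₁ − 3·S₂ = [[-36, 24], [12, -8]] = (-4)·(3, -1)(3, -2)ᵀ, so take a₁ = (1, -1), b₁ = (0, 1), a₂ = (3, -1), b₂ = (3, -2).
Each slice is an integer combination of E₁ = a₁b₁ᵀ and E₂ = a₂b₂ᵀ: S₁ = 3·E₁ + 2·E₂, S₂ = E₁ + 2·E₂; reading off coefficients, c₁ = (3, 1) and c₂ = (2, 2).
Hence T = (1, -1) (x) (0, 1) (x) (3, 1) + (3, -1) (x) (3, -2) (x) (2, 2), so rank(T) ≤ 2.
These bounds meet, so rank(T) = 2.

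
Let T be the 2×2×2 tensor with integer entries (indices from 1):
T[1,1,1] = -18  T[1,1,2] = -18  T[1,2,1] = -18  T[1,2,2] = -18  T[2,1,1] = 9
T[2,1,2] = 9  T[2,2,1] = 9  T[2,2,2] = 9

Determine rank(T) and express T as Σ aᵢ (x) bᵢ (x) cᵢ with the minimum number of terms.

Lower bound: T ≠ 0 (e.g. T[1,1,1] = -18), so rank(T) ≥ 1.
Upper bound: if T = a (x) b (x) c then every fibre of T is a multiple of the corresponding factor, so read the factors off the fibres through the nonzero entry T[1,1,1] = -18.
The mode-1 fibre T[:,1,1] = [-18, 9] gives a = [2, -1] (primitive direction); the mode-2 fibre T[1,:,1] = [-18, -18] gives b = [1, 1]; then c[k] = T[1,1,k] / (a[1]·b[1]) = [-18, -18] / 2 = [-9, -9].
Expanding [2, -1] (x) [1, 1] (x) [-9, -9] reproduces all 8 entries of T, so T = [2, -1] (x) [1, 1] (x) [-9, -9] and rank(T) ≤ 1.
These bounds meet, so rank(T) = 1.

rank(T) = 1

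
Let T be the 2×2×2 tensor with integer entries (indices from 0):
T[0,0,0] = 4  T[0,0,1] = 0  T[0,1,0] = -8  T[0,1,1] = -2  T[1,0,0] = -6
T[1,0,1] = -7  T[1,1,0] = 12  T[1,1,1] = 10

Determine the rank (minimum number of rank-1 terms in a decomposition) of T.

Lower bound: the mode-3 unfolding of T (rows indexed by k, columns by (i,j) = (0,0), (0,1), (1,0), (1,1)) is [[4, -8, -6, 12], [0, -2, -7, 10]].
There the 2×2 minor on rows k ∈ {0, 1}, columns (i,j) ∈ {(0,0), (0,1)} is det [[4, -8], [0, -2]] = -8 ≠ 0, so this unfolding has rank ≥ 2; CP rank is at least every unfolding rank, so rank(T) ≥ 2. (Unfolding ranks only ever bound the CP rank from below — rank(T) can be strictly larger than all of them — so the matching upper bound has to come from an explicit 2-term decomposition.)
Upper bound — finding two terms. Write S_k = T[:,:,k] for the frontal slices: S₀ = [[4, -8], [-6, 12]], S₁ = [[0, -2], [-7, 10]].
If T = a₁ (x) b₁ (x) c₁ + a₂ (x) b₂ (x) c₂ then each S_k = c₁[k]·a₁b₁ᵀ + c₂[k]·a₂b₂ᵀ. S₀ and S₁ are linearly independent, so a₁b₁ᵀ and a₂b₂ᵀ must span the same plane of matrices: they are the rank-1 matrices of the form x·S₀ + y·S₁.
det(x·S₀ + y·S₁) is −28·xy − 14·y² = (-14)·(y)(2·x + y), vanishing at (x:y) = (1:0) and (1:-2).
M₁ = S₀ = [[4, -8], [-6, 12]] = 2·(2, -3)(1, -2)ᵀ and M₂ = S₀ − 2·S₁ = [[4, -4], [8, -8]] = 4·(1, 2)(1, -1)ᵀ, so take a₁ = (2, -3), b₁ = (1, -2), a₂ = (1, 2), b₂ = (1, -1).
Each slice is an integer combination of E₁ = a₁b₁ᵀ and E₂ = a₂b₂ᵀ: S₀ = 2·E₁, S₁ = E₁ − 2·E₂; reading off coefficients, c₁ = (2, 1) and c₂ = (0, -2).
Hence T = (2, -3) (x) (1, -2) (x) (2, 1) + (1, 2) (x) (1, -1) (x) (0, -2), so rank(T) ≤ 2.
These bounds meet, so rank(T) = 2.

2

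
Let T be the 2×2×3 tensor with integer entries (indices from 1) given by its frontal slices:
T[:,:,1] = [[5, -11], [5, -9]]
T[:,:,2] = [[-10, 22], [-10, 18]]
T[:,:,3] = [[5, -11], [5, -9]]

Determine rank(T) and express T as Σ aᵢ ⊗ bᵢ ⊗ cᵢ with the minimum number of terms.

Lower bound: the mode-2 unfolding of T (rows indexed by j, columns by (i,k) = (1,1), (1,2), (1,3), (2,1), (2,2), (2,3)) is [[5, -10, 5, 5, -10, 5], [-11, 22, -11, -9, 18, -9]].
There the 2×2 minor on rows j ∈ {1, 2}, columns (i,k) ∈ {(1,1), (2,1)} is det [[5, 5], [-11, -9]] = 10 ≠ 0, so this unfolding has rank ≥ 2; CP rank is at least every unfolding rank, so rank(T) ≥ 2. (This is only a lower bound: in general the CP rank may exceed every unfolding rank, so we still need to exhibit 2 rank-1 terms summing to T.)
Upper bound — finding two terms. Every mode-3 slice of T is a multiple of one matrix: T[:,:,k] = c[k]·M with c = [1, -2, 1] and M = [[5, -11], [5, -9]] (rows indexed by i, columns by j). So it suffices to write M as a sum of two rank-1 matrices.
Splitting M by its rows (i = 1, 2), M = [1, 0][5, -11]ᵀ + [0, 1][5, -9]ᵀ.
Hence T = [1, 0] ⊗ [5, -11] ⊗ [1, -2, 1] + [0, 1] ⊗ [5, -9] ⊗ [1, -2, 1], so rank(T) ≤ 2.
These bounds meet, so rank(T) = 2.
Check entry T[1,2,2] = 22: (1)·(-11)·(-2) + (0)·(-9)·(-2) = 22.

rank(T) = 2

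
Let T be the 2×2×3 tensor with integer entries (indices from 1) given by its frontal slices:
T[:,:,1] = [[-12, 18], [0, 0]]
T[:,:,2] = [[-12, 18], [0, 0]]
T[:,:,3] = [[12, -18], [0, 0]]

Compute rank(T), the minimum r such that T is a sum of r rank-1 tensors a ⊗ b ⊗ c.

Lower bound: T ≠ 0 (e.g. T[1,1,1] = -12), so rank(T) ≥ 1.
Upper bound: the mode-1 fibre T[:,1,1] = [-12, 0] gives a = (1, 0) (primitive direction); the mode-2 fibre T[1,:,1] = [-12, 18] gives b = (2, -3); then c[k] = T[1,1,k] / (a[1]·b[1]) = [-12, -12, 12] / 2 = (-6, -6, 6).
Expanding (1, 0) ⊗ (2, -3) ⊗ (-6, -6, 6) reproduces all 12 entries of T, so T = (1, 0) ⊗ (2, -3) ⊗ (-6, -6, 6) and rank(T) ≤ 1.
These bounds meet, so rank(T) = 1.

1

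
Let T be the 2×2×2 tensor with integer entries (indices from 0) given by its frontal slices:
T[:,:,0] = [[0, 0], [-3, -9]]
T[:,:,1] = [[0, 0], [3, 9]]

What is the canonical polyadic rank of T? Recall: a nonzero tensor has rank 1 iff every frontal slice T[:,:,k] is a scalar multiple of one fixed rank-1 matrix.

Lower bound: T ≠ 0 (e.g. T[1,0,0] = -3), so rank(T) ≥ 1.
Upper bound: the mode-1 fibre T[:,0,0] = [0, -3] gives a = [0, 1] (primitive direction); the mode-2 fibre T[1,:,0] = [-3, -9] gives b = [1, 3]; then c[k] = T[1,0,k] / (a[1]·b[0]) = [-3, 3] / 1 = [-3, 3].
Expanding [0, 1] ⊗ [1, 3] ⊗ [-3, 3] reproduces all 8 entries of T, so T = [0, 1] ⊗ [1, 3] ⊗ [-3, 3] and rank(T) ≤ 1.
These bounds meet, so rank(T) = 1.

1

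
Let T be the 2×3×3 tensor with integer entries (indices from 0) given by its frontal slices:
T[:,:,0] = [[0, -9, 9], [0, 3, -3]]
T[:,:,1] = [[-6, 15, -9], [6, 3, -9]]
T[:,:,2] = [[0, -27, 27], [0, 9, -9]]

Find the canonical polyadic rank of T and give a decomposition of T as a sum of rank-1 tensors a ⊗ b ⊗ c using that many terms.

rank(T) = 2

Lower bound: the mode-3 unfolding of T (rows indexed by k, columns by (i,j) = (0,0), (0,1), (0,2), (1,0), (1,1), (1,2)) is [[0, -9, 9, 0, 3, -3], [-6, 15, -9, 6, 3, -9], [0, -27, 27, 0, 9, -9]].
There the 2×2 minor on rows k ∈ {0, 1}, columns (i,j) ∈ {(0,0), (0,1)} is det [[0, -9], [-6, 15]] = -54 ≠ 0, so this unfolding has rank ≥ 2; CP rank is at least every unfolding rank, so rank(T) ≥ 2. (Flattening ranks never certify an upper bound on CP rank; for that we must actually write T with 2 rank-1 terms.)
Upper bound — finding two terms. Write S_k = T[:,:,k] for the frontal slices: S₀ = [[0, -9, 9], [0, 3, -3]], S₁ = [[-6, 15, -9], [6, 3, -9]], S₂ = [[0, -27, 27], [0, 9, -9]].
If T = a₁ ⊗ b₁ ⊗ c₁ + a₂ ⊗ b₂ ⊗ c₂ then each S_k = c₁[k]·a₁b₁ᵀ + c₂[k]·a₂b₂ᵀ. S₀ and S₁ are linearly independent, so a₁b₁ᵀ and a₂b₂ᵀ must span the same plane of matrices: they are the rank-1 matrices of the form x·S₀ + y·S₁.
The 2×2 minor of x·S₀ + y·S₁ on rows {0,1}, columns {0,1} is 36·xy − 108·y² = 36·(x − 3·y)(y), vanishing at (x:y) = (3:1) and (1:0).
M₁ = 3·S₀ + S₁ = [[-6, -12, 18], [6, 12, -18]] = (-6)·[1, -1][1, 2, -3]ᵀ and M₂ = S₀ = [[0, -9, 9], [0, 3, -3]] = (-3)·[3, -1][0, 1, -1]ᵀ, so take a₁ = [1, -1], b₁ = [1, 2, -3], a₂ = [3, -1], b₂ = [0, 1, -1].
Each slice is an integer combination of E₁ = a₁b₁ᵀ and E₂ = a₂b₂ᵀ: S₀ = −3·E₂, S₁ = −6·E₁ + 9·E₂, S₂ = −9·E₂; reading off coefficients, c₁ = [0, -6, 0] and c₂ = [-3, 9, -9].
Hence T = [1, -1] ⊗ [1, 2, -3] ⊗ [0, -6, 0] + [3, -1] ⊗ [0, 1, -1] ⊗ [-3, 9, -9], so rank(T) ≤ 2.
These bounds meet, so rank(T) = 2.
Check entry T[1,1,1] = 3: (-1)·(2)·(-6) + (-1)·(1)·(9) = 3.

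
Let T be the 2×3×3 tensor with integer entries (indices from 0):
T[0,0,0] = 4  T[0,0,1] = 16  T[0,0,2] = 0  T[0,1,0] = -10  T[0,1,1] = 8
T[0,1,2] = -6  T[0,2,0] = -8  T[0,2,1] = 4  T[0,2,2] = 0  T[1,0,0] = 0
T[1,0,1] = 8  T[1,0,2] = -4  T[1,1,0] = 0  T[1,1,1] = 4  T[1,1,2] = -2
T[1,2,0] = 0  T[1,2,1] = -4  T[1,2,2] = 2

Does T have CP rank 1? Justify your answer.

No

The mode-2 unfolding of T (rows indexed by j, columns by (i,k) = (0,0), (0,1), (0,2), (1,0), (1,1), (1,2)) is [[4, 16, 0, 0, 8, -4], [-10, 8, -6, 0, 4, -2], [-8, 4, 0, 0, -4, 2]].
There the 3×3 minor on rows j ∈ {0, 1, 2}, columns (i,k) ∈ {(0,0), (0,1), (0,2)} is det [[4, 16, 0], [-10, 8, -6], [-8, 4, 0]] = 864 ≠ 0, so this unfolding has rank ≥ 3; CP rank is at least every unfolding rank, so rank(T) ≥ 3.
In particular rank(T) ≥ 3 > 1, so T is not rank-1.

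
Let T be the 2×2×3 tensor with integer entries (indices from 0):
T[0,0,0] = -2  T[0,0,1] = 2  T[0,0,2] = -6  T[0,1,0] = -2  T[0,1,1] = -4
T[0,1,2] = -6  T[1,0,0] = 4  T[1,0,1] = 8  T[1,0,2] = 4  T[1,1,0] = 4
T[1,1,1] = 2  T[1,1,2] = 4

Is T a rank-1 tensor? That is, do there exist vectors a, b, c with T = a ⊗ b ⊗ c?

No

The mode-3 unfolding of T (rows indexed by k, columns by (i,j) = (0,0), (0,1), (1,0), (1,1)) is [[-2, -2, 4, 4], [2, -4, 8, 2], [-6, -6, 4, 4]].
There the 3×3 minor on rows k ∈ {0, 1, 2}, columns (i,j) ∈ {(0,0), (0,1), (1,0)} is det [[-2, -2, 4], [2, -4, 8], [-6, -6, 4]] = -96 ≠ 0, so this unfolding has rank ≥ 3; CP rank is at least every unfolding rank, so rank(T) ≥ 3.
In particular rank(T) ≥ 3 > 1, so T is not rank-1.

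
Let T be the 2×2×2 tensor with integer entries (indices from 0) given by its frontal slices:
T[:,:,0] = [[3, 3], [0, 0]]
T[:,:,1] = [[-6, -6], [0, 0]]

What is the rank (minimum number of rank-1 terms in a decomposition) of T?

Lower bound: T ≠ 0 (e.g. T[0,0,0] = 3), so rank(T) ≥ 1.
Upper bound: if T = a ⊗ b ⊗ c then every fibre of T is a multiple of the corresponding factor, so read the factors off the fibres through the nonzero entry T[0,0,0] = 3.
The mode-1 fibre T[:,0,0] = [3, 0] gives a = [1, 0] (primitive direction); the mode-2 fibre T[0,:,0] = [3, 3] gives b = [1, 1]; then c[k] = T[0,0,k] / (a[0]·b[0]) = [3, -6] / 1 = [3, -6].
Expanding [1, 0] ⊗ [1, 1] ⊗ [3, -6] reproduces all 8 entries of T, so T = [1, 0] ⊗ [1, 1] ⊗ [3, -6] and rank(T) ≤ 1.
These bounds meet, so rank(T) = 1.

1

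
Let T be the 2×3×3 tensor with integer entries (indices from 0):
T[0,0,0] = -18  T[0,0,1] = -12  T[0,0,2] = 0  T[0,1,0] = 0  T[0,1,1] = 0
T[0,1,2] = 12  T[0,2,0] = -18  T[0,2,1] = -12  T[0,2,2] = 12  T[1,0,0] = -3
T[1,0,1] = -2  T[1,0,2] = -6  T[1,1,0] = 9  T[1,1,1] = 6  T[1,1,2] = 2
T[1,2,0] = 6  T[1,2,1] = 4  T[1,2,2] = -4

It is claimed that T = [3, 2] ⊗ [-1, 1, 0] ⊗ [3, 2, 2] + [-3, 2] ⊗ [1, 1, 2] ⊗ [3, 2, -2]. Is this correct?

No

Reconstruct entry (1,0,0) from the claimed factors: Σₗ aₗ[1]bₗ[0]cₗ[0] = (2)·(-1)·(3) + (2)·(1)·(3) = 0, but T[1,0,0] = -3. The claim is false.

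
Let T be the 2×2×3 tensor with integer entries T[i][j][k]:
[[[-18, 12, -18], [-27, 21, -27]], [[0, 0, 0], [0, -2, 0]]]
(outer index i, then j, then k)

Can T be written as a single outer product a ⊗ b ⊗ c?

No

The mode-1 unfolding of T (rows indexed by i, columns by (j,k) = (0,0), (0,1), (0,2), (1,0), (1,1), (1,2)) is [[-18, 12, -18, -27, 21, -27], [0, 0, 0, 0, -2, 0]].
There the 2×2 minor on rows i ∈ {0, 1}, columns (j,k) ∈ {(0,0), (1,1)} is det [[-18, 21], [0, -2]] = 36 ≠ 0, so this unfolding has rank ≥ 2; CP rank is at least every unfolding rank, so rank(T) ≥ 2.
In particular rank(T) ≥ 2 > 1, so T is not rank-1.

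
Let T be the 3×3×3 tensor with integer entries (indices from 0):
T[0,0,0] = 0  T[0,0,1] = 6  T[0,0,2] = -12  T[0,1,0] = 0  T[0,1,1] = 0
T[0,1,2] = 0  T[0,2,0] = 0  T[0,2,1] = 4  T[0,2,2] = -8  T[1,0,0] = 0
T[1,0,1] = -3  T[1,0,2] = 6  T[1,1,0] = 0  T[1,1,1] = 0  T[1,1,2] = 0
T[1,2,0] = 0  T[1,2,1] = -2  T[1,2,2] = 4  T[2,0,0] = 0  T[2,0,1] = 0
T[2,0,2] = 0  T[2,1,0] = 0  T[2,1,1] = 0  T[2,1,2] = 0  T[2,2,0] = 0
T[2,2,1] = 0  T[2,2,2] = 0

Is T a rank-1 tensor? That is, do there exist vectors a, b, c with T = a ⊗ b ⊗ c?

If T = a ⊗ b ⊗ c then every fibre of T is a multiple of the corresponding factor, so read the factors off the fibres through the nonzero entry T[0,0,1] = 6.
The mode-1 fibre T[:,0,1] = [6, -3, 0] gives a = [2, -1, 0] (primitive direction); the mode-2 fibre T[0,:,1] = [6, 0, 4] gives b = [3, 0, 2]; then c[k] = T[0,0,k] / (a[0]·b[0]) = [0, 6, -12] / 6 = [0, 1, -2].
Expanding [2, -1, 0] ⊗ [3, 0, 2] ⊗ [0, 1, -2] reproduces all 27 entries of T, so T = [2, -1, 0] ⊗ [3, 0, 2] ⊗ [0, 1, -2] and rank(T) ≤ 1.
Equivalently every frontal slice T[:,:,k] is c[k] times the rank-1 matrix [2, -1, 0] ⊗ [3, 0, 2]. So T has rank 1 (it is nonzero).

Yes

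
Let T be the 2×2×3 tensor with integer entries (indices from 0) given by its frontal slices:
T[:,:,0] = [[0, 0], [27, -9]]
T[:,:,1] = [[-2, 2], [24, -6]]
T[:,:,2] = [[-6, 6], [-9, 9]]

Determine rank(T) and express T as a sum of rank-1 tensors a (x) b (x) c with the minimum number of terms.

Lower bound: in the mode-3 unfolding of T (rows indexed by k, columns by (i,j)) the 2×2 minor on rows k ∈ {0, 1}, columns (i,j) ∈ {(0,0), (1,0)} is det [[0, 27], [-2, 24]] = 54 ≠ 0, so that unfolding has rank ≥ 2 and hence rank(T) ≥ 2 (CP rank is at least every unfolding rank, though it can be larger).
Upper bound: with S_k = T[:,:,k], the two rank-1 terms a₁b₁ᵀ, a₂b₂ᵀ are the rank-1 members of the pencil x·S₀ + y·S₁.
det(x·S₀ + y·S₁) is −36·xy − 36·y² = (-36)·(y)(x + y), vanishing at (x:y) = (1:0) and (1:-1).
M₁ = S₀ = [[0, 0], [27, -9]] = 9·(0, 1)(3, -1)ᵀ and M₂ = S₀ − S₁ = [[2, -2], [3, -3]] = (2, 3)(1, -1)ᵀ, so take a₁ = (0, 1), b₁ = (3, -1), a₂ = (2, 3), b₂ = (1, -1).
Each slice is an integer combination of E₁ = a₁b₁ᵀ and E₂ = a₂b₂ᵀ: S₀ = 9·E₁, S₁ = 9·E₁ − E₂, S₂ = −3·E₂; reading off coefficients, c₁ = (9, 9, 0) and c₂ = (0, -1, -3).
Hence T = (0, 1) (x) (3, -1) (x) (9, 9, 0) + (2, 3) (x) (1, -1) (x) (0, -1, -3), so rank(T) ≤ 2.
These bounds meet, so rank(T) = 2.

rank(T) = 2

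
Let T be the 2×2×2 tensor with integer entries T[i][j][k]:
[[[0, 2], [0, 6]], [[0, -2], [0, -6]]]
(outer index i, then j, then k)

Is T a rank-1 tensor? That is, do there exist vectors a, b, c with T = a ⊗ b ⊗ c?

Yes

The mode-1 fibre T[:,0,1] = [2, -2] gives a = [1, -1] (primitive direction); the mode-2 fibre T[0,:,1] = [2, 6] gives b = [1, 3]; then c[k] = T[0,0,k] / (a[0]·b[0]) = [0, 2] / 1 = [0, 2].
Expanding [1, -1] ⊗ [1, 3] ⊗ [0, 2] reproduces all 8 entries of T, so T = [1, -1] ⊗ [1, 3] ⊗ [0, 2] and rank(T) ≤ 1.
Equivalently every frontal slice T[:,:,k] is c[k] times the rank-1 matrix [1, -1] ⊗ [1, 3]. So T has rank 1 (it is nonzero).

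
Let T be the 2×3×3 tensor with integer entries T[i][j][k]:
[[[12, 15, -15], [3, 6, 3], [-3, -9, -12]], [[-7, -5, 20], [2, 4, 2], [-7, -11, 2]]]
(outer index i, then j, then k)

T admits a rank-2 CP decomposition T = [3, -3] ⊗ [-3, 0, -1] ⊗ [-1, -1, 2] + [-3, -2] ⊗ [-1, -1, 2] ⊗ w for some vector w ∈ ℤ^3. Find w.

Subtract the known terms from T to get the rank-1 residual R = [-3, -2] ⊗ [-1, -1, 2] ⊗ w, so R[i,j,k] = a[i]·b[j]·w[k]. Pick indices with nonzero a[0]·b[0] = (-3)·(-1) = 3. Only the fibre through (0,0,·) is needed: R[0,0,:] = T[0,0,:] − Σₗ aₗ[0]bₗ[0]cₗ = [12, 15, -15] − (3)·(-3)·[-1, -1, 2] = [3, 6, 3]. Then w[k] = R[0,0,k] / 3 for each k, giving w = [3, 6, 3] / 3 = [1, 2, 1].

w = [1, 2, 1]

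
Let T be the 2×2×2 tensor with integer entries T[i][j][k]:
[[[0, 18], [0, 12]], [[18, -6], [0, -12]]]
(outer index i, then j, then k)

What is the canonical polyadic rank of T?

Lower bound: the mode-2 unfolding of T (rows indexed by j, columns by (i,k) = (0,0), (0,1), (1,0), (1,1)) is [[0, 18, 18, -6], [0, 12, 0, -12]].
There the 2×2 minor on rows j ∈ {0, 1}, columns (i,k) ∈ {(0,1), (1,0)} is det [[18, 18], [12, 0]] = -216 ≠ 0, so this unfolding has rank ≥ 2; CP rank is at least every unfolding rank, so rank(T) ≥ 2. (Flattening ranks never certify an upper bound on CP rank; for that we must actually write T with 2 rank-1 terms.)
Upper bound — finding two terms. Write S_k = T[:,:,k] for the frontal slices: S₀ = [[0, 0], [18, 0]], S₁ = [[18, 12], [-6, -12]].
If T = a₁ (x) b₁ (x) c₁ + a₂ (x) b₂ (x) c₂ then each S_k = c₁[k]·a₁b₁ᵀ + c₂[k]·a₂b₂ᵀ. S₀ and S₁ are linearly independent, so a₁b₁ᵀ and a₂b₂ᵀ must span the same plane of matrices: they are the rank-1 matrices of the form x·S₀ + y·S₁.
det(x·S₀ + y·S₁) is −216·xy − 144·y² = (-72)·(3·x + 2·y)(y), vanishing at (x:y) = (2:-3) and (1:0).
M₁ = 2·S₀ − 3·S₁ = [[-54, -36], [54, 36]] = (-18)·[1, -1][3, 2]ᵀ and M₂ = S₀ = [[0, 0], [18, 0]] = 18·[0, 1][1, 0]ᵀ, so take a₁ = [1, -1], b₁ = [3, 2], a₂ = [0, 1], b₂ = [1, 0].
Each slice is an integer combination of E₁ = a₁b₁ᵀ and E₂ = a₂b₂ᵀ: S₀ = 18·E₂, S₁ = 6·E₁ + 12·E₂; reading off coefficients, c₁ = [0, 6] and c₂ = [18, 12].
Hence T = [1, -1] (x) [3, 2] (x) [0, 6] + [0, 1] (x) [1, 0] (x) [18, 12], so rank(T) ≤ 2.
These bounds meet, so rank(T) = 2.
Check entry T[1,0,1] = -6: (-1)·(3)·(6) + (1)·(1)·(12) = -6.

2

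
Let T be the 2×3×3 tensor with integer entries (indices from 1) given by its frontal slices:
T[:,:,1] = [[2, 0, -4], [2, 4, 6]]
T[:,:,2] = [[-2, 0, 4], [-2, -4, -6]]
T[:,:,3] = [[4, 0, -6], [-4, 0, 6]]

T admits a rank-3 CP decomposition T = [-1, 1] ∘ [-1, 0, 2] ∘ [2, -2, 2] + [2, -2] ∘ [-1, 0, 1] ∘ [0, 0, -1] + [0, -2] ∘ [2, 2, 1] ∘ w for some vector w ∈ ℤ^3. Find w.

w = [-1, 1, 0]

Subtract the known terms from T to get the rank-1 residual R = [0, -2] ∘ [2, 2, 1] ∘ w, so R[i,j,k] = a[i]·b[j]·w[k]. Pick indices with nonzero a[2]·b[1] = (-2)·(2) = -4. Only the fibre through (2,1,·) is needed: R[2,1,:] = T[2,1,:] − Σₗ aₗ[2]bₗ[1]cₗ = [2, -2, -4] − (1)·(-1)·[2, -2, 2] − (-2)·(-1)·[0, 0, -1] = [4, -4, 0]. Then w[k] = R[2,1,k] / -4 for each k, giving w = [4, -4, 0] / -4 = [-1, 1, 0].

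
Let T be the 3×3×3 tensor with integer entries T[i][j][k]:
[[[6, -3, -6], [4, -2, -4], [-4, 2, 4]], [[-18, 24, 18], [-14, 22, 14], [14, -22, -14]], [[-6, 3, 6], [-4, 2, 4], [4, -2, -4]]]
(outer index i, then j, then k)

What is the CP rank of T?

2

Lower bound: the mode-2 unfolding of T (rows indexed by j, columns by (i,k) = (0,0), (0,1), (0,2), (1,0), (1,1), (1,2), (2,0), (2,1), (2,2)) is [[6, -3, -6, -18, 24, 18, -6, 3, 6], [4, -2, -4, -14, 22, 14, -4, 2, 4], [-4, 2, 4, 14, -22, -14, 4, -2, -4]].
There the 2×2 minor on rows j ∈ {0, 1}, columns (i,k) ∈ {(0,0), (1,0)} is det [[6, -18], [4, -14]] = -12 ≠ 0, so this unfolding has rank ≥ 2; CP rank is at least every unfolding rank, so rank(T) ≥ 2. (Flattening ranks never certify an upper bound on CP rank; for that we must actually write T with 2 rank-1 terms.)
Upper bound — finding two terms. Write S_k = T[:,:,k] for the frontal slices: S₀ = [[6, 4, -4], [-18, -14, 14], [-6, -4, 4]], S₁ = [[-3, -2, 2], [24, 22, -22], [3, 2, -2]], S₂ = [[-6, -4, 4], [18, 14, -14], [6, 4, -4]].
If T = a₁ ⊗ b₁ ⊗ c₁ + a₂ ⊗ b₂ ⊗ c₂ then each S_k = c₁[k]·a₁b₁ᵀ + c₂[k]·a₂b₂ᵀ. S₀ and S₁ are linearly independent, so a₁b₁ᵀ and a₂b₂ᵀ must span the same plane of matrices: they are the rank-1 matrices of the form x·S₀ + y·S₁.
The 2×2 minor of x·S₀ + y·S₁ on rows {0,1}, columns {0,1} is −12·x² + 42·xy − 18·y² = (-6)·(x − 3·y)(2·x − y), vanishing at (x:y) = (3:1) and (1:2).
M₁ = 3·S₀ + S₁ = [[15, 10, -10], [-30, -20, 20], [-15, -10, 10]] = 5·[1, -2, -1][3, 2, -2]ᵀ and M₂ = S₀ + 2·S₁ = [[0, 0, 0], [30, 30, -30], [0, 0, 0]] = 30·[0, 1, 0][1, 1, -1]ᵀ, so take a₁ = [1, -2, -1], b₁ = [3, 2, -2], a₂ = [0, 1, 0], b₂ = [1, 1, -1].
Each slice is an integer combination of E₁ = a₁b₁ᵀ and E₂ = a₂b₂ᵀ: S₀ = 2·E₁ − 6·E₂, S₁ = −E₁ + 18·E₂, S₂ = −2·E₁ + 6·E₂; reading off coefficients, c₁ = [2, -1, -2] and c₂ = [-6, 18, 6].
Hence T = [1, -2, -1] ⊗ [3, 2, -2] ⊗ [2, -1, -2] + [0, 1, 0] ⊗ [1, 1, -1] ⊗ [-6, 18, 6], so rank(T) ≤ 2.
These bounds meet, so rank(T) = 2.
Check entry T[0,2,2] = 4: (1)·(-2)·(-2) + (0)·(-1)·(6) = 4.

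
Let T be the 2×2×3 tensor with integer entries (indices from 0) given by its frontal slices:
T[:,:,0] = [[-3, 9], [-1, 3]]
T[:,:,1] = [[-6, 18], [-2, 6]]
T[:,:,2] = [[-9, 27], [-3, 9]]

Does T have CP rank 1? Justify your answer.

The mode-1 fibre T[:,0,0] = [-3, -1] gives a = (3, 1) (primitive direction); the mode-2 fibre T[0,:,0] = [-3, 9] gives b = (1, -3); then c[k] = T[0,0,k] / (a[0]·b[0]) = [-3, -6, -9] / 3 = (-1, -2, -3).
Expanding (3, 1) ⊗ (1, -3) ⊗ (-1, -2, -3) reproduces all 12 entries of T, so T = (3, 1) ⊗ (1, -3) ⊗ (-1, -2, -3) and rank(T) ≤ 1.
Equivalently every frontal slice T[:,:,k] is c[k] times the rank-1 matrix (3, 1) ⊗ (1, -3). So T has rank 1 (it is nonzero).

Yes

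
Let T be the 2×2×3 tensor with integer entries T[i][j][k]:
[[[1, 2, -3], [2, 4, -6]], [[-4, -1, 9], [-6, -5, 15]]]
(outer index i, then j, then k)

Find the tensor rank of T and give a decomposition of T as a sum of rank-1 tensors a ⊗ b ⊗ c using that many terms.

rank(T) = 2

Lower bound: in the mode-3 unfolding of T (rows indexed by k, columns by (i,j)) the 2×2 minor on rows k ∈ {0, 1}, columns (i,j) ∈ {(0,0), (1,0)} is det [[1, -4], [2, -1]] = 7 ≠ 0, so that unfolding has rank ≥ 2 and hence rank(T) ≥ 2 (CP rank is at least every unfolding rank, though it can be larger).
Upper bound: with S_k = T[:,:,k], the two rank-1 terms a₁b₁ᵀ, a₂b₂ᵀ are the rank-1 members of the pencil x·S₀ + y·S₁.
det(x·S₀ + y·S₁) is 2·x² + xy − 6·y² = (2·x − 3·y)(x + 2·y), vanishing at (x:y) = (3:2) and (2:-1).
M₁ = 3·S₀ + 2·S₁ = [[7, 14], [-14, -28]] = 7·(1, -2)(1, 2)ᵀ and M₂ = 2·S₀ − S₁ = [[0, 0], [-7, -7]] = (-7)·(0, 1)(1, 1)ᵀ, so take a₁ = (1, -2), b₁ = (1, 2), a₂ = (0, 1), b₂ = (1, 1).
Each slice is an integer combination of E₁ = a₁b₁ᵀ and E₂ = a₂b₂ᵀ: S₀ = E₁ − 2·E₂, S₁ = 2·E₁ + 3·E₂, S₂ = −3·E₁ + 3·E₂; reading off coefficients, c₁ = (1, 2, -3) and c₂ = (-2, 3, 3).
Hence T = (1, -2) ⊗ (1, 2) ⊗ (1, 2, -3) + (0, 1) ⊗ (1, 1) ⊗ (-2, 3, 3), so rank(T) ≤ 2.
These bounds meet, so rank(T) = 2.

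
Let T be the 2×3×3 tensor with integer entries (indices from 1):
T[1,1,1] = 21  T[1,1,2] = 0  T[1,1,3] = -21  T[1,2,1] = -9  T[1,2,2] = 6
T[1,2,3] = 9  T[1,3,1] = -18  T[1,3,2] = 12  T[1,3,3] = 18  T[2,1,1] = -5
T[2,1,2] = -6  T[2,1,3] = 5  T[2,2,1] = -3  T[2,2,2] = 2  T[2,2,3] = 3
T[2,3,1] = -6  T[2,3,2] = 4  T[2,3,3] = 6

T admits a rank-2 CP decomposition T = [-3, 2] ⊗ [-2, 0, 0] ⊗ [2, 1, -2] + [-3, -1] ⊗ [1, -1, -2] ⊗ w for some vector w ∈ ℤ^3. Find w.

w = [-3, 2, 3]

Subtract the known terms from T to get the rank-1 residual R = [-3, -1] ⊗ [1, -1, -2] ⊗ w, so R[i,j,k] = a[i]·b[j]·w[k]. Pick indices with nonzero a[1]·b[1] = (-3)·(1) = -3. Only the fibre through (1,1,·) is needed: R[1,1,:] = T[1,1,:] − Σₗ aₗ[1]bₗ[1]cₗ = [21, 0, -21] − (-3)·(-2)·[2, 1, -2] = [9, -6, -9]. Then w[k] = R[1,1,k] / -3 for each k, giving w = [9, -6, -9] / -3 = [-3, 2, 3].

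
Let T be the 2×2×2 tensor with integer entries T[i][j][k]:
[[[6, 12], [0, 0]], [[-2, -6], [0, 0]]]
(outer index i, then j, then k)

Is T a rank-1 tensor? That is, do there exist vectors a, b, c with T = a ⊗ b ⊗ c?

The mode-1 unfolding of T (rows indexed by i, columns by (j,k) = (0,0), (0,1), (1,0), (1,1)) is [[6, 12, 0, 0], [-2, -6, 0, 0]].
There the 2×2 minor on rows i ∈ {0, 1}, columns (j,k) ∈ {(0,0), (0,1)} is det [[6, 12], [-2, -6]] = -12 ≠ 0, so this unfolding has rank ≥ 2; CP rank is at least every unfolding rank, so rank(T) ≥ 2.
In particular rank(T) ≥ 2 > 1, so T is not rank-1.

No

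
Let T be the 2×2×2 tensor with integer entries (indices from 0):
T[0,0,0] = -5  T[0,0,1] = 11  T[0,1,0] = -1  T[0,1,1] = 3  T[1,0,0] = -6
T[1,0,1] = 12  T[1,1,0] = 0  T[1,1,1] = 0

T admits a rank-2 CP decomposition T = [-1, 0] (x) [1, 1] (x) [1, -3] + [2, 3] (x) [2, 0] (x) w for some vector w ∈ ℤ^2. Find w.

w = [-1, 2]

Subtract the known terms from T to get the rank-1 residual R = [2, 3] (x) [2, 0] (x) w, so R[i,j,k] = a[i]·b[j]·w[k]. Pick indices with nonzero a[0]·b[0] = (2)·(2) = 4. Only the fibre through (0,0,·) is needed: R[0,0,:] = T[0,0,:] − Σₗ aₗ[0]bₗ[0]cₗ = [-5, 11] − (-1)·(1)·[1, -3] = [-4, 8]. Then w[k] = R[0,0,k] / 4 for each k, giving w = [-4, 8] / 4 = [-1, 2].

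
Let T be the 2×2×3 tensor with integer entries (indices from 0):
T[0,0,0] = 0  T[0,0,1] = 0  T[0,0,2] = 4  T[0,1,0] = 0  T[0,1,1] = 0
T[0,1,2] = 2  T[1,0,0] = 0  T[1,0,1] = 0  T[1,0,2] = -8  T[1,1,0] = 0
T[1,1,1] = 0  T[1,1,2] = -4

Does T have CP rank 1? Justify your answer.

Yes

The mode-1 fibre T[:,0,2] = [4, -8] gives a = [1, -2] (primitive direction); the mode-2 fibre T[0,:,2] = [4, 2] gives b = [2, 1]; then c[k] = T[0,0,k] / (a[0]·b[0]) = [0, 0, 4] / 2 = [0, 0, 2].
Expanding [1, -2] (x) [2, 1] (x) [0, 0, 2] reproduces all 12 entries of T, so T = [1, -2] (x) [2, 1] (x) [0, 0, 2] and rank(T) ≤ 1.
Equivalently every frontal slice T[:,:,k] is c[k] times the rank-1 matrix [1, -2] (x) [2, 1]. So T has rank 1 (it is nonzero).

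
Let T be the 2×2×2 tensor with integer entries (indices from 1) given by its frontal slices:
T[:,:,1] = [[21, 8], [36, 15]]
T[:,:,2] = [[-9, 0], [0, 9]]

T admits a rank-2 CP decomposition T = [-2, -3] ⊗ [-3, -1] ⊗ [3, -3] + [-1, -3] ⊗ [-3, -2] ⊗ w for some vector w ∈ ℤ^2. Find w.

Subtract the known terms from T to get the rank-1 residual R = [-1, -3] ⊗ [-3, -2] ⊗ w, so R[i,j,k] = a[i]·b[j]·w[k]. Pick indices with nonzero a[1]·b[1] = (-1)·(-3) = 3. Only the fibre through (1,1,·) is needed: R[1,1,:] = T[1,1,:] − Σₗ aₗ[1]bₗ[1]cₗ = [21, -9] − (-2)·(-3)·[3, -3] = [3, 9]. Then w[k] = R[1,1,k] / 3 for each k, giving w = [3, 9] / 3 = [1, 3].

w = [1, 3]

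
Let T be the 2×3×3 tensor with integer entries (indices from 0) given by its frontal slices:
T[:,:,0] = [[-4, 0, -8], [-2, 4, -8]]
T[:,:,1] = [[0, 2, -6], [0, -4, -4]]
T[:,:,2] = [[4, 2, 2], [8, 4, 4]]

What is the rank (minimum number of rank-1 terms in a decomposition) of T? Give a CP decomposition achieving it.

rank(T) = 3

Lower bound: in the mode-2 unfolding of T (rows indexed by j, columns by (i,k)) the 3×3 minor on rows j ∈ {0, 1, 2}, columns (i,k) ∈ {(0,0), (0,1), (1,0)} is det [[-4, 0, -2], [0, 2, 4], [-8, -6, -8]] = -64 ≠ 0, so that unfolding has rank ≥ 3 and hence rank(T) ≥ 3 (CP rank is at least every unfolding rank, though it can be larger).
Upper bound: T is a sum of 3 rank-1 terms, T = [0, 1] ⊗ [1, 2, 0] ⊗ [2, -4, 0] + [1, 1] ⊗ [1, 0, 2] ⊗ [-4, -4, 0] + [1, 2] ⊗ [2, 1, 1] ⊗ [0, 2, 2] (one valid choice — decompositions are not unique — normalised so each a, b is primitive with positive first nonzero entry; check it by expanding all entries), so rank(T) ≤ 3.
These bounds meet, so rank(T) = 3.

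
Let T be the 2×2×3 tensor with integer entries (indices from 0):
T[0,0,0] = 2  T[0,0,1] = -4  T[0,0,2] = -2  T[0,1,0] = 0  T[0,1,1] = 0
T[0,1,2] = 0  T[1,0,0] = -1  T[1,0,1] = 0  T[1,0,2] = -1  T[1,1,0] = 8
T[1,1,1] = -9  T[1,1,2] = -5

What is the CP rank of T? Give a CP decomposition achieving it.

Lower bound: the mode-3 unfolding of T (rows indexed by k, columns by (i,j) = (0,0), (0,1), (1,0), (1,1)) is [[2, 0, -1, 8], [-4, 0, 0, -9], [-2, 0, -1, -5]].
There the 3×3 minor on rows k ∈ {0, 1, 2}, columns (i,j) ∈ {(0,0), (1,0), (1,1)} is det [[2, -1, 8], [-4, 0, -9], [-2, -1, -5]] = 16 ≠ 0, so this unfolding has rank ≥ 3; CP rank is at least every unfolding rank, so rank(T) ≥ 3. (Unfolding ranks only ever bound the CP rank from below — rank(T) can be strictly larger than all of them — so the matching upper bound has to come from an explicit 3-term decomposition.)
Upper bound: T is a sum of 3 rank-1 terms, T = [0, 1] (x) [0, 1] (x) [8, -8, -4] + [0, 1] (x) [2, 1] (x) [0, -1, -1] + [2, -1] (x) [1, 0] (x) [1, -2, -1] (one valid choice — decompositions are not unique — normalised so each a, b is primitive with positive first nonzero entry; check it by expanding all entries), so rank(T) ≤ 3.
These bounds meet, so rank(T) = 3.
Check entry T[1,0,0] = -1: (1)·(0)·(8) + (1)·(2)·(0) + (-1)·(1)·(1) = -1.

rank(T) = 3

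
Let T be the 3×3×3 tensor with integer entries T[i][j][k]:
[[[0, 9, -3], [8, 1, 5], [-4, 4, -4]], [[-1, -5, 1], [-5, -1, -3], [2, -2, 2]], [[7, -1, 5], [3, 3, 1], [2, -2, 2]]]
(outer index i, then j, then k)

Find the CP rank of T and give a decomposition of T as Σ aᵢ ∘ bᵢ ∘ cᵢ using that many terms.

rank(T) = 2

Lower bound: the mode-2 unfolding of T (rows indexed by j, columns by (i,k) = (0,0), (0,1), (0,2), (1,0), (1,1), (1,2), (2,0), (2,1), (2,2)) is [[0, 9, -3, -1, -5, 1, 7, -1, 5], [8, 1, 5, -5, -1, -3, 3, 3, 1], [-4, 4, -4, 2, -2, 2, 2, -2, 2]].
There the 2×2 minor on rows j ∈ {0, 1}, columns (i,k) ∈ {(0,0), (0,1)} is det [[0, 9], [8, 1]] = -72 ≠ 0, so this unfolding has rank ≥ 2; CP rank is at least every unfolding rank, so rank(T) ≥ 2. (Flattening ranks never certify an upper bound on CP rank; for that we must actually write T with 2 rank-1 terms.)
Upper bound — finding two terms. Write S_k = T[:,:,k] for the frontal slices: S₀ = [[0, 8, -4], [-1, -5, 2], [7, 3, 2]], S₁ = [[9, 1, 4], [-5, -1, -2], [-1, 3, -2]], S₂ = [[-3, 5, -4], [1, -3, 2], [5, 1, 2]].
If T = a₁ ∘ b₁ ∘ c₁ + a₂ ∘ b₂ ∘ c₂ then each S_k = c₁[k]·a₁b₁ᵀ + c₂[k]·a₂b₂ᵀ. S₀ and S₁ are linearly independent, so a₁b₁ᵀ and a₂b₂ᵀ must span the same plane of matrices: they are the rank-1 matrices of the form x·S₀ + y·S₁.
The 2×2 minor of x·S₀ + y·S₁ on rows {0,1}, columns {0,1} is 8·x² − 4·xy − 4·y² = 4·(x − y)(2·x + y), vanishing at (x:y) = (1:1) and (1:-2).
M₁ = S₀ + S₁ = [[9, 9, 0], [-6, -6, 0], [6, 6, 0]] = 3·[3, -2, 2][1, 1, 0]ᵀ and M₂ = S₀ − 2·S₁ = [[-18, 6, -12], [9, -3, 6], [9, -3, 6]] = (-3)·[2, -1, -1][3, -1, 2]ᵀ, so take a₁ = [3, -2, 2], b₁ = [1, 1, 0], a₂ = [2, -1, -1], b₂ = [3, -1, 2].
Each slice is an integer combination of E₁ = a₁b₁ᵀ and E₂ = a₂b₂ᵀ: S₀ = 2·E₁ − E₂, S₁ = E₁ + E₂, S₂ = E₁ − E₂; reading off coefficients, c₁ = [2, 1, 1] and c₂ = [-1, 1, -1].
Hence T = [3, -2, 2] ∘ [1, 1, 0] ∘ [2, 1, 1] + [2, -1, -1] ∘ [3, -1, 2] ∘ [-1, 1, -1], so rank(T) ≤ 2.
These bounds meet, so rank(T) = 2.
Check entry T[2,0,0] = 7: (2)·(1)·(2) + (-1)·(3)·(-1) = 7.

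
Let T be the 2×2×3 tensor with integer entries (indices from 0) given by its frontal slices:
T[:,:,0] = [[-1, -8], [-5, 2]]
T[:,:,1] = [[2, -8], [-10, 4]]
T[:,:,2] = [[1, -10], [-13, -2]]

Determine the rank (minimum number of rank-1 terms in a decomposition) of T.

Lower bound: in the mode-3 unfolding of T (rows indexed by k, columns by (i,j)) the 3×3 minor on rows k ∈ {0, 1, 2}, columns (i,j) ∈ {(0,0), (0,1), (1,0)} is det [[-1, -8, -5], [2, -8, -10], [1, -10, -13]] = -72 ≠ 0, so that unfolding has rank ≥ 3 and hence rank(T) ≥ 3 (CP rank is at least every unfolding rank, though it can be larger).
Upper bound: T is a sum of 3 rank-1 terms, T = [1, -2] ∘ [1, -1] ∘ [2, 4, 4] + [1, -1] ∘ [1, 2] ∘ [-1, 0, 1] + [1, 1] ∘ [1, 2] ∘ [-2, -2, -4] (written with every a and b primitive with positive leading entry and the scale carried by c; CP decompositions are not unique, and this one is verified by expanding entrywise), so rank(T) ≤ 3.
These bounds meet, so rank(T) = 3.

3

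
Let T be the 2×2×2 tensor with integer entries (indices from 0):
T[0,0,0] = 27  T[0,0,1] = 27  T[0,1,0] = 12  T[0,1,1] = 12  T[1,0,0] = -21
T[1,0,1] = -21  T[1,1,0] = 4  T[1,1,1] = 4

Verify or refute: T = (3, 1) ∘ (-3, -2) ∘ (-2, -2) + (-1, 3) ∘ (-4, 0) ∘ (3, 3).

No

Reconstruct entry (0,0,0) from the claimed factors: Σₗ aₗ[0]bₗ[0]cₗ[0] = (3)·(-3)·(-2) + (-1)·(-4)·(3) = 30, but T[0,0,0] = 27. The claim is false.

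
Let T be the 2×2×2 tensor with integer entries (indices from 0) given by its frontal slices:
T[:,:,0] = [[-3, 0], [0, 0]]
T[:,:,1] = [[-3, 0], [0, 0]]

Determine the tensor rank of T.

1

Lower bound: T ≠ 0 (e.g. T[0,0,0] = -3), so rank(T) ≥ 1.
Upper bound: the mode-1 fibre T[:,0,0] = [-3, 0] gives a = [1, 0] (primitive direction); the mode-2 fibre T[0,:,0] = [-3, 0] gives b = [1, 0]; then c[k] = T[0,0,k] / (a[0]·b[0]) = [-3, -3] / 1 = [-3, -3].
Expanding [1, 0] ⊗ [1, 0] ⊗ [-3, -3] reproduces all 8 entries of T, so T = [1, 0] ⊗ [1, 0] ⊗ [-3, -3] and rank(T) ≤ 1.
These bounds meet, so rank(T) = 1.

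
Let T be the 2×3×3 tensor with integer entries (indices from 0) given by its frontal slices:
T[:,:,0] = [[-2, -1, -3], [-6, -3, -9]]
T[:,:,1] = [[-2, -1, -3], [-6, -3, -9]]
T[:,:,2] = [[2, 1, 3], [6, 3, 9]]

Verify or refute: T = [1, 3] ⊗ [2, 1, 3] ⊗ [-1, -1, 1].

Reconstruct entrywise from the claimed factors. For example, T[1,1,0] = -3 and Σₗ aₗ[1]bₗ[1]cₗ[0] = (3)·(1)·(-1) = -3; checking all 18 entries, every one matches. The claim holds.

Yes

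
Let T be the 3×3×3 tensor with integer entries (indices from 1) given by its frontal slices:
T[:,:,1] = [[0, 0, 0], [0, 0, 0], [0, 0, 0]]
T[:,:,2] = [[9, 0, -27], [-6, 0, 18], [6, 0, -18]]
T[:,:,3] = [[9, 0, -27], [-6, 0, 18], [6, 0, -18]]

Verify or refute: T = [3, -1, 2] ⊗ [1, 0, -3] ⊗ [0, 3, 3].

No

Reconstruct entry (2,1,2) from the claimed factors: Σₗ aₗ[2]bₗ[1]cₗ[2] = (-1)·(1)·(3) = -3, but T[2,1,2] = -6. The claim is false.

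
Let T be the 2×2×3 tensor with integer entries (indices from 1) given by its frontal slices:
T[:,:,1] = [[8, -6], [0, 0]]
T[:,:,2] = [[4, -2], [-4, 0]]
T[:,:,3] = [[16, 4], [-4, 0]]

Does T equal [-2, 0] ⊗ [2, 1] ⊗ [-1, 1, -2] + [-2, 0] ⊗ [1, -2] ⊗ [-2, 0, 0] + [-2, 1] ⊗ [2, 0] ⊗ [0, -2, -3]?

Reconstruct entry (1,1,3) from the claimed factors: Σₗ aₗ[1]bₗ[1]cₗ[3] = (-2)·(2)·(-2) + (-2)·(1)·(0) + (-2)·(2)·(-3) = 20, but T[1,1,3] = 16. The claim is false.

No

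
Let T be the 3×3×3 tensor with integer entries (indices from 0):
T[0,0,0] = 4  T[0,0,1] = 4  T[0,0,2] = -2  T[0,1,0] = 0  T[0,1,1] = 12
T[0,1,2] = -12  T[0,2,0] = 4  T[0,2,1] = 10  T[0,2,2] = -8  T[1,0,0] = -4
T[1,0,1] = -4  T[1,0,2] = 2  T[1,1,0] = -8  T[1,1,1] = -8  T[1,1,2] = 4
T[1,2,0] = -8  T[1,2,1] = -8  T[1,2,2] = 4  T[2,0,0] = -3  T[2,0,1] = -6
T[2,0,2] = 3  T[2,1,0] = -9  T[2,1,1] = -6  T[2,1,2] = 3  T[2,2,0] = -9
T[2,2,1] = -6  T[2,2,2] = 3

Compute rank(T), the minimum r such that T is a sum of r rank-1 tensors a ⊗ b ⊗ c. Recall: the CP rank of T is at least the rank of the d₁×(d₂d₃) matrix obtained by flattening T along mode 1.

3

Lower bound: the mode-1 unfolding of T (rows indexed by i, columns by (j,k) = (0,0), (0,1), (0,2), (1,0), (1,1), (1,2), (2,0), (2,1), (2,2)) is [[4, 4, -2, 0, 12, -12, 4, 10, -8], [-4, -4, 2, -8, -8, 4, -8, -8, 4], [-3, -6, 3, -9, -6, 3, -9, -6, 3]].
There the 3×3 minor on rows i ∈ {0, 1, 2}, columns (j,k) ∈ {(0,0), (0,1), (1,0)} is det [[4, 4, 0], [-4, -4, -8], [-3, -6, -9]] = -96 ≠ 0, so this unfolding has rank ≥ 3; CP rank is at least every unfolding rank, so rank(T) ≥ 3. (Flattening ranks never certify an upper bound on CP rank; for that we must actually write T with 3 rank-1 terms.)
Upper bound: T is a sum of 3 rank-1 terms, T = [0, 0, 1] ⊗ [1, -1, -1] ⊗ [1, -2, 1] + [1, -1, -1] ⊗ [1, 2, 2] ⊗ [4, 4, -2] + [1, 0, 0] ⊗ [0, 2, 1] ⊗ [-4, 2, -4] (written with every a and b primitive with positive leading entry and the scale carried by c; CP decompositions are not unique, and this one is verified by expanding entrywise), so rank(T) ≤ 3.
These bounds meet, so rank(T) = 3.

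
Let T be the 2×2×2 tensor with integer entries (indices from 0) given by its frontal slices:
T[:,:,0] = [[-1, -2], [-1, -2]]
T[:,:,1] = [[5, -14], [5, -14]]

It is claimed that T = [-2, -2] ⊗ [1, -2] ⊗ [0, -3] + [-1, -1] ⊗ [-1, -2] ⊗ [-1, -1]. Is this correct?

Yes

Reconstruct entrywise from the claimed factors. For example, T[1,0,0] = -1 and Σₗ aₗ[1]bₗ[0]cₗ[0] = (-2)·(1)·(0) + (-1)·(-1)·(-1) = -1; checking all 8 entries, every one matches. The claim holds.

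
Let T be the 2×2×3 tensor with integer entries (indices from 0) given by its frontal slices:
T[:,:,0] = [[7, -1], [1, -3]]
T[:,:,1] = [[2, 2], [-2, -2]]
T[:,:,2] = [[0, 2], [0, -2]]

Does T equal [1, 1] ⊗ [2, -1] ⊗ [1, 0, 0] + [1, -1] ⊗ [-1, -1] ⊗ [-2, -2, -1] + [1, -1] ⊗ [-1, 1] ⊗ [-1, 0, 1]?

Reconstruct entry (0,0,0) from the claimed factors: Σₗ aₗ[0]bₗ[0]cₗ[0] = (1)·(2)·(1) + (1)·(-1)·(-2) + (1)·(-1)·(-1) = 5, but T[0,0,0] = 7. The claim is false.

No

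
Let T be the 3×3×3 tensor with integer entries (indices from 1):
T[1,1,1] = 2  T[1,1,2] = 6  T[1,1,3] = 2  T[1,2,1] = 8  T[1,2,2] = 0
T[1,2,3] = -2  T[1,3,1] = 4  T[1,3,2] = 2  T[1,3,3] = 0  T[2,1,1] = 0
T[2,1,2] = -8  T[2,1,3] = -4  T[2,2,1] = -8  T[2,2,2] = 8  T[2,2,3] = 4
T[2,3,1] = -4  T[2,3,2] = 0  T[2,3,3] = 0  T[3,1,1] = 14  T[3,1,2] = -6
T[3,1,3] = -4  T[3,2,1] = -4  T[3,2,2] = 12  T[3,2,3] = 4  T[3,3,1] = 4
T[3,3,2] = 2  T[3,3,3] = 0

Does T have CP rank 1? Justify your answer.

The mode-2 unfolding of T (rows indexed by j, columns by (i,k) = (1,1), (1,2), (1,3), (2,1), (2,2), (2,3), (3,1), (3,2), (3,3)) is [[2, 6, 2, 0, -8, -4, 14, -6, -4], [8, 0, -2, -8, 8, 4, -4, 12, 4], [4, 2, 0, -4, 0, 0, 4, 2, 0]].
There the 3×3 minor on rows j ∈ {1, 2, 3}, columns (i,k) ∈ {(1,1), (1,2), (1,3)} is det [[2, 6, 2], [8, 0, -2], [4, 2, 0]] = -8 ≠ 0, so this unfolding has rank ≥ 3; CP rank is at least every unfolding rank, so rank(T) ≥ 3.
In particular rank(T) ≥ 3 > 1, so T is not rank-1.

No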